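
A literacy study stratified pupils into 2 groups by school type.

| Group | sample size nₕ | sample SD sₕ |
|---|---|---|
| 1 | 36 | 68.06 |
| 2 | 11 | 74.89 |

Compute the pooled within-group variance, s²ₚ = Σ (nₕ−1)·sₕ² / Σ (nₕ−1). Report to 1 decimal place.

Degrees of freedom: 35 + 10 = 45.
Σ(nₕ−1)sₕ² = 35·4632.1636 + 10·5608.5121 = 218210.847.
s²ₚ = 218210.847 / 45 = 4849.130... → 4849.1.

4849.1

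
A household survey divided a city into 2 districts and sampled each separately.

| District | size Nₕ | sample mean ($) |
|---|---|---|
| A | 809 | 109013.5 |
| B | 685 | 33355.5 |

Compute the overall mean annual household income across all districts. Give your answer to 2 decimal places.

74324.26

x̄_st = (Σ Nₕx̄ₕ) / (Σ Nₕ) = (809·109013.5 + 685·33355.5) / 1494
= 111040439 / 1494 = 74324.2564... → 74324.26.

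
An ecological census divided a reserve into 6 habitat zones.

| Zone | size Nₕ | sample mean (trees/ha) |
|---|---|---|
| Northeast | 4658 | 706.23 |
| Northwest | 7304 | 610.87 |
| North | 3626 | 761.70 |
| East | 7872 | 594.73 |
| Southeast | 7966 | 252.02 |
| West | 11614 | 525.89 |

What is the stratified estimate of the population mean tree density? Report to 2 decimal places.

N = 4658 + 7304 + 3626 + 7872 + 7966 + 11614 = 43040.
Weight each subgroup mean by Nₕ/N and sum.
Σ Nₕx̄ₕ = 4658·706.23 + 7304·610.87 + 3626·761.70 + 7872·594.73 + 7966·252.02 + 11614·525.89 = 3289619.34 + 4461794.48 + 2761924.2 + 4681714.56 + 2007591.32 + 6107686.46 = 23310330.36.
Divide by N: 23310330.36 / 43040 = 541.5969... → 541.60.

541.60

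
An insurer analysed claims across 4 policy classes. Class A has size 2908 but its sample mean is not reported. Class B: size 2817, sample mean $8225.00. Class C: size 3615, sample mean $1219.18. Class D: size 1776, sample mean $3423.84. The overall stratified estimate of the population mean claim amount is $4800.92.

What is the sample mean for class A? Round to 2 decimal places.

N = 2908 + 2817 + 3615 + 1776 = 11116.
Overall total = μ·N = 4800.92·11116 = 53367026.72.
Subtract the known strata: 2817·8225.00 + 3615·1219.18 + 1776·3423.84 = 33657900.54.
Remaining total for class A: 53367026.72 − 33657900.54 = 19709126.18.
Divide by its size: 19709126.18 / 2908 = 6777.5537... → 6777.55.

6777.55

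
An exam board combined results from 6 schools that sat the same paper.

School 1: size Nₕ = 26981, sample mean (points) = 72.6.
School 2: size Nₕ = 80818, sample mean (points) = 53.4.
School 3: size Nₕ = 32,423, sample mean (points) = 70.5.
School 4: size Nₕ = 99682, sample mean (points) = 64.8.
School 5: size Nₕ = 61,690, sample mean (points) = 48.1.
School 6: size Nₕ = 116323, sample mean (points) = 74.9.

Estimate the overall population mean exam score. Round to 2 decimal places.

N = 417917; weights Wₕ = Nₕ/N = (0.0646, 0.1934, 0.0776, 0.2385, 0.1476, 0.2783).
x̄_st = Σ Wₕ·x̄ₕ = 0.0646·72.6 + 0.1934·53.4 + 0.0776·70.5 + 0.2385·64.8 + 0.1476·48.1 + 0.2783·74.9 ≈ 63.8873...
→ 63.89.

63.89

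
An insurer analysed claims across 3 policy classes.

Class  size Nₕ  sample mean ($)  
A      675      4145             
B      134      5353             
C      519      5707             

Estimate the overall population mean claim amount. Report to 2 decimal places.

4877.34

N = 675 + 134 + 519 = 1328.
Overall mean = Σ (Nₕ/N)·x̄ₕ — weight by population share, not a simple average.
Σ Nₕx̄ₕ = 675·4145 + 134·5353 + 519·5707 = 2797875 + 717302 + 2961933 = 6477110.
Divide by N: 6477110 / 1328 = 4877.3419... → 4877.34.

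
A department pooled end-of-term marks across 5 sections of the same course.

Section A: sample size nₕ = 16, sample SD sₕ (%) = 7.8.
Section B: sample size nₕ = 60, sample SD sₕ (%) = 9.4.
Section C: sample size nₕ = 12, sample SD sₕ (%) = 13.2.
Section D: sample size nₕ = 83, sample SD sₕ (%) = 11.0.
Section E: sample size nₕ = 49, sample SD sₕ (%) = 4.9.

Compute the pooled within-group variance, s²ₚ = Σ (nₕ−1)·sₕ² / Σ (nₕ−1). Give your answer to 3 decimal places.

88.916

Degrees of freedom: 15 + 59 + 11 + 82 + 48 = 215.
Σ(nₕ−1)sₕ² = 15·60.84 + 59·88.36 + 11·174.24 + 82·121 + 48·24.01 = 19116.96.
s²ₚ = 19116.96 / 215 = 88.91609... → 88.916.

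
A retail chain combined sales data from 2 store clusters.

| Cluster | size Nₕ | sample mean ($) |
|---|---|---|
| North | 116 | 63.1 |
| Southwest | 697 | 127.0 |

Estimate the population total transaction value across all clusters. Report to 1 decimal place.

North: 116·63.1 = 7319.6
Southwest: 697·127.0 = 88519
τ̂ = Σ Nₕx̄ₕ = 95838.6.

95838.6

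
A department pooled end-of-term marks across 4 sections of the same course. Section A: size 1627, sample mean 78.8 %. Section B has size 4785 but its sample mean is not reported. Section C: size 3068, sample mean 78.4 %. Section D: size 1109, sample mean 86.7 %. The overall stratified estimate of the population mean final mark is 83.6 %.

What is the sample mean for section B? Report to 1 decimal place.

87.8

Σ Nₕx̄ₕ = N·μ, so 4785·x̄_B = 10589·83.6 − (1627·78.8 + 3068·78.4 + 1109·86.7).
= 885240.4 − 464889.1 = 420351.3.
x̄_B = 420351.3 / 4785 = 87.848... → 87.8.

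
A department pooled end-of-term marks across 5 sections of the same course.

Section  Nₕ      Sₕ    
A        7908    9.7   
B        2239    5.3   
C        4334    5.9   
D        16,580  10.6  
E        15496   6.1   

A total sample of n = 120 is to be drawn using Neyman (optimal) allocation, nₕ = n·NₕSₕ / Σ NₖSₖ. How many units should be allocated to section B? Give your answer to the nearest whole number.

Σ NₕSₕ = 7908·9.7 + 2239·5.3 + 4334·5.9 + 16580·10.6 + 15496·6.1 = 384418.5.
Share for B: 11866.7/384418.5 = 0.03087.
n_B = 120 × 0.03087 = 3.704... → 4.

4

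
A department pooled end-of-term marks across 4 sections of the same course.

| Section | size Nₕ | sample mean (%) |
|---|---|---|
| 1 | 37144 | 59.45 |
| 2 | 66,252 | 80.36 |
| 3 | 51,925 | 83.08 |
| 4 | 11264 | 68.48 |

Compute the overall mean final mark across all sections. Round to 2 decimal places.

x̄_st = (Σ Nₕx̄ₕ) / (Σ Nₕ) = (37144·59.45 + 66252·80.36 + 51925·83.08 + 11264·68.48) / 166585
= 12617509.24 / 166585 = 75.7422... → 75.74.

75.74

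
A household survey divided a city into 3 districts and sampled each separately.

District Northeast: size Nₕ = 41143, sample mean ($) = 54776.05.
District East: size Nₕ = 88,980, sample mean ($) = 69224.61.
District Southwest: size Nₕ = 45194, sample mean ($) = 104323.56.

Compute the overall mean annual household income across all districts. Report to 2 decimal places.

N = 175317; weights Wₕ = Nₕ/N = (0.2347, 0.5075, 0.2578).
x̄_st = Σ Wₕ·x̄ₕ = 0.2347·54776.05 + 0.5075·69224.61 + 0.2578·104323.56 ≈ 74881.8186...
→ 74881.82.

74881.82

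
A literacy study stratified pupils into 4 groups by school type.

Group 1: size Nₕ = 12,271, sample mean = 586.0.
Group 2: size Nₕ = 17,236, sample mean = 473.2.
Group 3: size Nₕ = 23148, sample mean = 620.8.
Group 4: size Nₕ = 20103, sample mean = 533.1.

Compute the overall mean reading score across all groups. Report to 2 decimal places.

N = 72758; weights Wₕ = Nₕ/N = (0.1687, 0.2369, 0.3182, 0.2763).
x̄_st = Σ Wₕ·x̄ₕ = 0.1687·586.0 + 0.2369·473.2 + 0.3182·620.8 + 0.2763·533.1 ≈ 555.7336...
→ 555.73.

555.73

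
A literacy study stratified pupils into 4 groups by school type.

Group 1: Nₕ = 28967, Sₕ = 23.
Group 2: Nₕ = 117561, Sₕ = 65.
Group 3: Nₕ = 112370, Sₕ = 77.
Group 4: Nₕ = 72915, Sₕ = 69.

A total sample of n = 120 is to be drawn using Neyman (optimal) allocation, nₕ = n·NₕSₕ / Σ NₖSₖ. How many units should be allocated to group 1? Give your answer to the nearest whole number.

4

Σ NₕSₕ = 28967·23 + 117561·65 + 112370·77 + 72915·69 = 21991331.
Share for 1: 666241/21991331 = 0.03030.
n_1 = 120 × 0.03030 = 3.635... → 4.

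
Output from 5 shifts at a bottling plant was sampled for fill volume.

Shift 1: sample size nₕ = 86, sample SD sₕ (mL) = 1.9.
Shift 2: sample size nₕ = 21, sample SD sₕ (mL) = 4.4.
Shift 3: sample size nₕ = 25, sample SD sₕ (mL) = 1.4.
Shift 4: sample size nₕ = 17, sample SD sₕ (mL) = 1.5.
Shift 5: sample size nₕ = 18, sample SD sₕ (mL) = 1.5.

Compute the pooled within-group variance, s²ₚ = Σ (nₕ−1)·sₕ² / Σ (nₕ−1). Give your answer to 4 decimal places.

5.0330

1: (86−1)·1.9² = 85·3.61 = 306.85
2: (21−1)·4.4² = 20·19.36 = 387.2
3: (25−1)·1.4² = 24·1.96 = 47.04
4: (17−1)·1.5² = 16·2.25 = 36
5: (18−1)·1.5² = 17·2.25 = 38.25
Numerator = 815.34; denominator = Σ(nₕ−1) = 162.
s²ₚ = 815.34/162 = 5.032963... → 5.0330.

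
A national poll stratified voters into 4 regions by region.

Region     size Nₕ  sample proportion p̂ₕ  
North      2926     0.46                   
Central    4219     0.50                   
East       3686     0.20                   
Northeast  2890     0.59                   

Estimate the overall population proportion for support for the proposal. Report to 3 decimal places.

N = 2926 + 4219 + 3686 + 2890 = 13721.
Overall proportion = Σ (Nₕ/N)·p̂ₕ.
Σ Nₕp̂ₕ = 1345.96 + 2109.5 + 737.2 + 1705.1 = 5897.76.
5897.76 / 13721 = 0.42983... → 0.430.

0.430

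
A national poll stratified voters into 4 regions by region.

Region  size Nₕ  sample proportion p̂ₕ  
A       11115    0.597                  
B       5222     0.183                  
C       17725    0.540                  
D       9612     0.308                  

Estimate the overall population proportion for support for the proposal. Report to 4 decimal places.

0.4608

Wₕ = Nₕ/N with N = 43674: 0.2545, 0.1196, 0.4058, 0.2201.
p̂_st = 0.2545·0.597 + 0.1196·0.183 + 0.4058·0.540 + 0.2201·0.308 ≈ 0.460761... → 0.4608.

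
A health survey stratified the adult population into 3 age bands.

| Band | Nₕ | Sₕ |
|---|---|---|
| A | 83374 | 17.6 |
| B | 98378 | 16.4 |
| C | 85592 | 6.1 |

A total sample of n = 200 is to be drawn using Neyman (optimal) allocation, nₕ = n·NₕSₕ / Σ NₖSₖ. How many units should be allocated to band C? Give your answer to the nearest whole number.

29

Σ NₕSₕ = 83374·17.6 + 98378·16.4 + 85592·6.1 = 3602892.8.
Share for C: 522111.2/3602892.8 = 0.14491.
n_C = 200 × 0.14491 = 28.983... → 29.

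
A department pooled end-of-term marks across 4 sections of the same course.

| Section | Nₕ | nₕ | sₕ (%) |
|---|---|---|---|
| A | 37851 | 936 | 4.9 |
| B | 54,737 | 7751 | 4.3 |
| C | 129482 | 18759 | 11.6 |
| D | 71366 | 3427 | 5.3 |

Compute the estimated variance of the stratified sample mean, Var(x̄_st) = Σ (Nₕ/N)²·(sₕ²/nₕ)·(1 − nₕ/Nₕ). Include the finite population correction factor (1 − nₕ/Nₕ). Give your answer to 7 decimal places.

0.0021434

N = 293436. Term for each stratum: Wₕ²sₕ²/nₕ·(1−nₕ/Nₕ).
Var(x̄_st) = 0.0004162649 + 0.0000712528 + 0.0011943366 + 0.0004615528 = 0.0021434070 → 0.0021434.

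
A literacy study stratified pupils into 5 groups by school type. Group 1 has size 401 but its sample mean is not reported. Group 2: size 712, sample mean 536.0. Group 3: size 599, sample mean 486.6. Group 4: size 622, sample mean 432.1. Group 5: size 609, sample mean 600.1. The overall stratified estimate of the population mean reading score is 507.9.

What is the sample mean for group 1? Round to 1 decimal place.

N = 401 + 712 + 599 + 622 + 609 = 2943.
Overall total = μ·N = 507.9·2943 = 1494749.7.
Subtract the known strata: 712·536.0 + 599·486.6 + 622·432.1 + 609·600.1 = 1307332.5.
Remaining total for group 1: 1494749.7 − 1307332.5 = 187417.2.
Divide by its size: 187417.2 / 401 = 467.375... → 467.4.

467.4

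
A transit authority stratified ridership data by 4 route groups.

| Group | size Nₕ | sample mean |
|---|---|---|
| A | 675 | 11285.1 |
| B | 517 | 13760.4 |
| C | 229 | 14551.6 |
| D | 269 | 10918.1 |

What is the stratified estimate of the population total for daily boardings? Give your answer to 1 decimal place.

21000854.6

A: 675·11285.1 = 7617442.5
B: 517·13760.4 = 7114126.8
C: 229·14551.6 = 3332316.4
D: 269·10918.1 = 2936968.9
τ̂ = Σ Nₕx̄ₕ = 21000854.6.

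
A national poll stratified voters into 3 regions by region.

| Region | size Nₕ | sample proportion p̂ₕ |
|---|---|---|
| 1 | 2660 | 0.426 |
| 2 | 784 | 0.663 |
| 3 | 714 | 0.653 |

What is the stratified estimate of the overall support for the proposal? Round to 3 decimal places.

Wₕ = Nₕ/N with N = 4158: 0.6397, 0.1886, 0.1717.
p̂_st = 0.6397·0.426 + 0.1886·0.663 + 0.1717·0.653 ≈ 0.50967... → 0.510.

0.510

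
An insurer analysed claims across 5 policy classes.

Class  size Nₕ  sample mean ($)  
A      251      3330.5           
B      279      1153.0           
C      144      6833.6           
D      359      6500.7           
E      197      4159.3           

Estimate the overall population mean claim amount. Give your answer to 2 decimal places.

4304.73

x̄_st = (Σ Nₕx̄ₕ) / (Σ Nₕ) = (251·3330.5 + 279·1153.0 + 144·6833.6 + 359·6500.7 + 197·4159.3) / 1230
= 5294814.3 / 1230 = 4304.7271... → 4304.73.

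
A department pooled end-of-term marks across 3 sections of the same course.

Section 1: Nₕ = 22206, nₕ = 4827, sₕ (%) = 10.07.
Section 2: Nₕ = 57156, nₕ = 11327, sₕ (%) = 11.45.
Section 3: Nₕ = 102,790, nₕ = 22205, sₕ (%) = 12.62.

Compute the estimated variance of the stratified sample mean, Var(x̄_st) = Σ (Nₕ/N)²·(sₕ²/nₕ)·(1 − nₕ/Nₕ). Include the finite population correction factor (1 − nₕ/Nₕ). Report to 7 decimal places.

N = 182152; Wₕ = Nₕ/N.
section 1: (22206/182152)²·10.07²/4827·(1 − 4827/22206) = 0.0002443480
section 2: (57156/182152)²·11.45²/11327·(1 − 11327/57156) = 0.0009137563
section 3: (102790/182152)²·12.62²/22205·(1 − 22205/102790) = 0.0017906270
Sum = 0.0029487313 → 0.0029487.

0.0029487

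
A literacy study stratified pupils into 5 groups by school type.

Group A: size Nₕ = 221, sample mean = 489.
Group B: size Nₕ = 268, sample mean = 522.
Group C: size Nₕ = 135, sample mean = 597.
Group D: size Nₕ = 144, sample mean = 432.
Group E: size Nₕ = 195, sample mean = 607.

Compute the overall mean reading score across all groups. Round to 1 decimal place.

528.7

N = 221 + 268 + 135 + 144 + 195 = 963.
The stratified mean weights each stratum mean by its population share Nₕ/N.
Σ Nₕx̄ₕ = 221·489 + 268·522 + 135·597 + 144·432 + 195·607 = 108069 + 139896 + 80595 + 62208 + 118365 = 509133.
Divide by N: 509133 / 963 = 528.695... → 528.7.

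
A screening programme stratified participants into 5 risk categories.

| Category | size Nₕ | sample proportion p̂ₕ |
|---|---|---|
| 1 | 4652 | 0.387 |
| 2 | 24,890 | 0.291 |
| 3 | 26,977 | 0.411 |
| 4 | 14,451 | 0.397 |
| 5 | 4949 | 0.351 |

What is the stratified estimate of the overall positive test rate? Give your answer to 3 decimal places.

0.364

Wₕ = Nₕ/N with N = 75919: 0.0613, 0.3278, 0.3553, 0.1903, 0.0652.
p̂_st = 0.0613·0.387 + 0.3278·0.291 + 0.3553·0.411 + 0.1903·0.397 + 0.0652·0.351 ≈ 0.36361... → 0.364.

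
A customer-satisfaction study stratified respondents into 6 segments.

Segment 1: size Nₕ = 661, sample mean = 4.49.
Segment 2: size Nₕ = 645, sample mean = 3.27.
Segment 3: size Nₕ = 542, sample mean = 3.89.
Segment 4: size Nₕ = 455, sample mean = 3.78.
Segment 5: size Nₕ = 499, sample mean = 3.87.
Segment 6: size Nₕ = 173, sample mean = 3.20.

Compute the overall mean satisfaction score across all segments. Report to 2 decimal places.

3.83

N = 2975; weights Wₕ = Nₕ/N = (0.2222, 0.2168, 0.1822, 0.1529, 0.1677, 0.0582).
x̄_st = Σ Wₕ·x̄ₕ = 0.2222·4.49 + 0.2168·3.27 + 0.1822·3.89 + 0.1529·3.78 + 0.1677·3.87 + 0.0582·3.20 ≈ 3.8286...
→ 3.83.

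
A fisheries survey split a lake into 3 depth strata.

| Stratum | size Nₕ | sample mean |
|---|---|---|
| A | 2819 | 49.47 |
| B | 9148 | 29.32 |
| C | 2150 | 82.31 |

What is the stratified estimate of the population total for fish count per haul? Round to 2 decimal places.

Estimate total by summing Nₕ·x̄ₕ over strata.
2819·49.47 + 9148·29.32 + 2150·82.31 = 139455.93 + 268219.36 + 176966.5 = 584641.79.

584641.79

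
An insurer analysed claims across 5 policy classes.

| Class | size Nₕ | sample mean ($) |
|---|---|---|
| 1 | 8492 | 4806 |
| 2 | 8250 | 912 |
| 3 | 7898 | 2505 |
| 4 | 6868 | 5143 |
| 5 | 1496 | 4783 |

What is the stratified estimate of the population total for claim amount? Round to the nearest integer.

Estimate total by summing Nₕ·x̄ₕ over strata.
8492·4806 + 8250·912 + 7898·2505 + 6868·5143 + 1496·4783 = 40812552 + 7524000 + 19784490 + 35322124 + 7155368 = 110598534.

110598534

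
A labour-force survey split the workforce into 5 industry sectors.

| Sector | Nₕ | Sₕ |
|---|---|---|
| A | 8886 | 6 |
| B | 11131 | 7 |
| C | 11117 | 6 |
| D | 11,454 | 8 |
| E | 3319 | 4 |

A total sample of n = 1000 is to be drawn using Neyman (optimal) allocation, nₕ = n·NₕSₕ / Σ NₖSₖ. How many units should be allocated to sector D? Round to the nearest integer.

303

Σ NₕSₕ = 8886·6 + 11131·7 + 11117·6 + 11454·8 + 3319·4 = 302843.
Share for D: 91632/302843 = 0.30257.
n_D = 1000 × 0.30257 = 302.573... → 303.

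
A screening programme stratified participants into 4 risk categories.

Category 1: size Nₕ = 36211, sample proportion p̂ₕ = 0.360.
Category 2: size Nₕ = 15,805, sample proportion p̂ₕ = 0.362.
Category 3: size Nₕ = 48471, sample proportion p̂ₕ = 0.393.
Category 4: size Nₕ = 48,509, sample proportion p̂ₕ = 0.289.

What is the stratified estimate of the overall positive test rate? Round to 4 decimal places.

Wₕ = Nₕ/N with N = 148996: 0.2430, 0.1061, 0.3253, 0.3256.
p̂_st = 0.2430·0.360 + 0.1061·0.362 + 0.3253·0.393 + 0.3256·0.289 ≈ 0.347832... → 0.3478.

0.3478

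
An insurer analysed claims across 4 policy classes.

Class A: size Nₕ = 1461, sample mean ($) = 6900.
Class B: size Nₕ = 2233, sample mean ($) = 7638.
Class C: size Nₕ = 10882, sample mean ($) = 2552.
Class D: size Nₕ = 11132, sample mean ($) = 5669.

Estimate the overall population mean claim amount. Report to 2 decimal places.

x̄_st = (Σ Nₕx̄ₕ) / (Σ Nₕ) = (1461·6900 + 2233·7638 + 10882·2552 + 11132·5669) / 25708
= 118014726 / 25708 = 4590.5837... → 4590.58.

4590.58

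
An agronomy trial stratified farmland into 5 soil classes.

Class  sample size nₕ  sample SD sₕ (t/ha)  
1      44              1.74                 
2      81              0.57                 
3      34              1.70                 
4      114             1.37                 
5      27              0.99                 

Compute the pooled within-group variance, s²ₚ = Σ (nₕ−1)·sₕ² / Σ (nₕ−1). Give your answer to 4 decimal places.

1.6580

Degrees of freedom: 43 + 80 + 33 + 113 + 26 = 295.
Σ(nₕ−1)sₕ² = 43·3.0276 + 80·0.3249 + 33·2.89 + 113·1.8769 + 26·0.9801 = 489.1211.
s²ₚ = 489.1211 / 295 = 1.658038... → 1.6580.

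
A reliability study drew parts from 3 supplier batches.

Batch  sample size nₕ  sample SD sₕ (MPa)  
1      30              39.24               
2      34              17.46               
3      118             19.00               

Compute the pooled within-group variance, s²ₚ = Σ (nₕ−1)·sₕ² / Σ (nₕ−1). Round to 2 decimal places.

541.62

1: (30−1)·39.24² = 29·1539.7776 = 44653.5504
2: (34−1)·17.46² = 33·304.8516 = 10060.1028
3: (118−1)·19.00² = 117·361 = 42237
Numerator = 96950.6532; denominator = Σ(nₕ−1) = 179.
s²ₚ = 96950.6532/179 = 541.6238... → 541.62.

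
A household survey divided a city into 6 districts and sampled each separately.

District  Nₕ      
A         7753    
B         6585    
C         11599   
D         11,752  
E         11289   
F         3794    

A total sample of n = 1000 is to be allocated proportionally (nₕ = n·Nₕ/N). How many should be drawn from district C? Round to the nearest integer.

N = 7753 + 6585 + 11599 + 11752 + 11289 + 3794 = 52772.
n_C = 1000·11599/52772 = 219.795... → 220.

220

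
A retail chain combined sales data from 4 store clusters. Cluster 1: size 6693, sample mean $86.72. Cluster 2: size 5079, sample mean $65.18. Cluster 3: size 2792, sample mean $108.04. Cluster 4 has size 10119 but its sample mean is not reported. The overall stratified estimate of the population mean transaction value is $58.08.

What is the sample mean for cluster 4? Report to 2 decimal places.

21.79

Σ Nₕx̄ₕ = N·μ, so 10119·x̄_4 = 24683·58.08 − (6693·86.72 + 5079·65.18 + 2792·108.04).
= 1433588.64 − 1213113.86 = 220474.78.
x̄_4 = 220474.78 / 10119 = 21.7882... → 21.79.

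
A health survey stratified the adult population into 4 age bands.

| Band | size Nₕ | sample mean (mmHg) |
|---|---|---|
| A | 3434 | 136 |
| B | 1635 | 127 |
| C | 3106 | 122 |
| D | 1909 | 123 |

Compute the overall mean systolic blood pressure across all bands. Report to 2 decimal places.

N = 3434 + 1635 + 3106 + 1909 = 10084.
The stratified mean weights each stratum mean by its population share Nₕ/N.
Σ Nₕx̄ₕ = 3434·136 + 1635·127 + 3106·122 + 1909·123 = 467024 + 207645 + 378932 + 234807 = 1288408.
Divide by N: 1288408 / 10084 = 127.7676... → 127.77.

127.77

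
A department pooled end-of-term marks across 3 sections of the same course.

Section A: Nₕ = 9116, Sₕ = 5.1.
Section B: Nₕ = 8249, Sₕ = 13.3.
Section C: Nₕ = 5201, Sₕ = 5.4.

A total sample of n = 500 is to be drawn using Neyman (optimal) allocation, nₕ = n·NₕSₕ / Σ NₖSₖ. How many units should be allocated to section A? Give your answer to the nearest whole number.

126

A: NₕSₕ = 9116·5.1 = 46491.6
B: NₕSₕ = 8249·13.3 = 109711.7
C: NₕSₕ = 5201·5.4 = 28085.4
Σ NₕSₕ = 184288.7.
n_A = 500·46491.6/184288.7 = 126.138... → 126.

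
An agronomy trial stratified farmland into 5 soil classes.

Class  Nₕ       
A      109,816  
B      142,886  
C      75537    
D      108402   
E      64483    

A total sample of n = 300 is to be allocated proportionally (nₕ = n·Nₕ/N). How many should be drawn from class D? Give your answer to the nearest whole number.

65

Share of class D = 108402/501124 = 0.21632.
Allocate 300 × 0.21632 = 64.895... → 65.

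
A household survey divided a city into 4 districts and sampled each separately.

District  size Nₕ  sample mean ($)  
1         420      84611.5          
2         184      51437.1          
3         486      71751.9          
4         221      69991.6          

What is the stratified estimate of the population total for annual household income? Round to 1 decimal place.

95340823.4

1: 420·84611.5 = 35536830
2: 184·51437.1 = 9464426.4
3: 486·71751.9 = 34871423.4
4: 221·69991.6 = 15468143.6
τ̂ = Σ Nₕx̄ₕ = 95340823.4.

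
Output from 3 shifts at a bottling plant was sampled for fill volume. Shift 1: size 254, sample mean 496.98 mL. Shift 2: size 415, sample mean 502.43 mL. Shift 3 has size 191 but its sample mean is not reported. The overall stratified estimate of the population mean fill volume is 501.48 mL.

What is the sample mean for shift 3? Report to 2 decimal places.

505.40

Σ Nₕx̄ₕ = N·μ, so 191·x̄_3 = 860·501.48 − (254·496.98 + 415·502.43).
= 431272.8 − 334741.37 = 96531.43.
x̄_3 = 96531.43 / 191 = 505.4002... → 505.40.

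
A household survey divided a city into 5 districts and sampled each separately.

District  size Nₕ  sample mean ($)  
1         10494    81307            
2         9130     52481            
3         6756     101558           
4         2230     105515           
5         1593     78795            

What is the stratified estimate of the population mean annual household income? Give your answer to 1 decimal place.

78778.0

x̄_st = (Σ Nₕx̄ₕ) / (Σ Nₕ) = (10494·81307 + 9130·52481 + 6756·101558 + 2230·105515 + 1593·78795) / 30203
= 2379331921 / 30203 = 78778.000... → 78778.0.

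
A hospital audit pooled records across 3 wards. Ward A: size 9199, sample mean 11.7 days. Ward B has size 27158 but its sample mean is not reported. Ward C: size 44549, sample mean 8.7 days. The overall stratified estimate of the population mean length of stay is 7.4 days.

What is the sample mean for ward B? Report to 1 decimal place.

3.8

Σ Nₕx̄ₕ = N·μ, so 27158·x̄_B = 80906·7.4 − (9199·11.7 + 44549·8.7).
= 598704.4 − 495204.6 = 103499.8.
x̄_B = 103499.8 / 27158 = 3.811... → 3.8.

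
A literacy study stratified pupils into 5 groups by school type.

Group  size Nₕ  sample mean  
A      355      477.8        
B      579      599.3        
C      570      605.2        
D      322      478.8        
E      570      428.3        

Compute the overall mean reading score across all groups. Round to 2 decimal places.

N = 355 + 579 + 570 + 322 + 570 = 2396.
Overall mean = Σ (Nₕ/N)·x̄ₕ — weight by population share, not a simple average.
Σ Nₕx̄ₕ = 355·477.8 + 579·599.3 + 570·605.2 + 322·478.8 + 570·428.3 = 169619 + 346994.7 + 344964 + 154173.6 + 244131 = 1259882.3.
Divide by N: 1259882.3 / 2396 = 525.8273... → 525.83.

525.83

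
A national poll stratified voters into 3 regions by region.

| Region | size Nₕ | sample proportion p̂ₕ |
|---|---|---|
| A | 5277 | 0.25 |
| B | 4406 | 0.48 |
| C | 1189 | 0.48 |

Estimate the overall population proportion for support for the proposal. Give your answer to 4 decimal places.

Wₕ = Nₕ/N with N = 10872: 0.4854, 0.4053, 0.1094.
p̂_st = 0.4854·0.25 + 0.4053·0.48 + 0.1094·0.48 ≈ 0.368364... → 0.3684.

0.3684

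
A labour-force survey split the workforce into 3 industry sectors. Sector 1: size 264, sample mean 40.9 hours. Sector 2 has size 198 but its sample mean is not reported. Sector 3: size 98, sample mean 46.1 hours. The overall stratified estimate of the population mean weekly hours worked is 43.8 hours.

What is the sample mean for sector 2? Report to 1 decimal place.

N = 264 + 198 + 98 = 560.
Overall total = μ·N = 43.8·560 = 24528.
Subtract the known strata: 264·40.9 + 98·46.1 = 15315.4.
Remaining total for sector 2: 24528 − 15315.4 = 9212.6.
Divide by its size: 9212.6 / 198 = 46.528... → 46.5.

46.5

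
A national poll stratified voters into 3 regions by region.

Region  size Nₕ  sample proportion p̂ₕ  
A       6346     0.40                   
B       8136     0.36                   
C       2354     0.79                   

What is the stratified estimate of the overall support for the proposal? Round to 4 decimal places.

N = 6346 + 8136 + 2354 = 16836.
Overall proportion = Σ (Nₕ/N)·p̂ₕ.
Σ Nₕp̂ₕ = 2538.4 + 2928.96 + 1859.66 = 7327.02.
7327.02 / 16836 = 0.435200... → 0.4352.

0.4352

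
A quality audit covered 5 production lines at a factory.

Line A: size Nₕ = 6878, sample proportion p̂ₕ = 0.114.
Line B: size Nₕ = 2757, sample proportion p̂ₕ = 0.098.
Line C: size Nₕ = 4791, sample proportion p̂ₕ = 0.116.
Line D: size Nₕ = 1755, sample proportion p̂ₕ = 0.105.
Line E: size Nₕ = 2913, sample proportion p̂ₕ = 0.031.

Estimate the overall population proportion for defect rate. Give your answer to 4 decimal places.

Wₕ = Nₕ/N with N = 19094: 0.3602, 0.1444, 0.2509, 0.0919, 0.1526.
p̂_st = 0.3602·0.114 + 0.1444·0.098 + 0.2509·0.116 + 0.0919·0.105 + 0.1526·0.031 ≈ 0.098702... → 0.0987.

0.0987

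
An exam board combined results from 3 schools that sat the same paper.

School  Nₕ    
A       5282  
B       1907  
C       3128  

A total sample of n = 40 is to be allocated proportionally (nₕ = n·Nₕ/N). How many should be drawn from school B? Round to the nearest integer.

7

N = 5282 + 1907 + 3128 = 10317.
n_B = 40·1907/10317 = 7.394... → 7.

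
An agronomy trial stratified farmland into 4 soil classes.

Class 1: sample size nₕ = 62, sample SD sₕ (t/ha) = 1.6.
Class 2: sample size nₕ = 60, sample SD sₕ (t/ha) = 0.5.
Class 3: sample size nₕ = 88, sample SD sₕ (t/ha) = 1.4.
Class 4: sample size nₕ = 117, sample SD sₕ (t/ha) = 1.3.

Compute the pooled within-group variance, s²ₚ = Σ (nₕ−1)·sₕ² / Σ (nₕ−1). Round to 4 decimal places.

1.6640

1: (62−1)·1.6² = 61·2.56 = 156.16
2: (60−1)·0.5² = 59·0.25 = 14.75
3: (88−1)·1.4² = 87·1.96 = 170.52
4: (117−1)·1.3² = 116·1.69 = 196.04
Numerator = 537.47; denominator = Σ(nₕ−1) = 323.
s²ₚ = 537.47/323 = 1.663994... → 1.6640.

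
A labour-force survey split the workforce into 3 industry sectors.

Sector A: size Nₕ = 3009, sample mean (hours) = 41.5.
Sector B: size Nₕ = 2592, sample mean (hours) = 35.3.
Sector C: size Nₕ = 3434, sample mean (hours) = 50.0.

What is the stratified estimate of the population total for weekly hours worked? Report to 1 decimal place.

A: 3009·41.5 = 124873.5
B: 2592·35.3 = 91497.6
C: 3434·50.0 = 171700
τ̂ = Σ Nₕx̄ₕ = 388071.1.

388071.1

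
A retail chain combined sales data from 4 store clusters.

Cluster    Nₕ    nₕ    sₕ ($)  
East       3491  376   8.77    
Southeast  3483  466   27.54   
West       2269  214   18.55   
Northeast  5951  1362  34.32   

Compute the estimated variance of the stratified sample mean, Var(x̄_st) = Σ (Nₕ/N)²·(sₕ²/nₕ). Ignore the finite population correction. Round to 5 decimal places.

N = 15194. Term for each stratum: Wₕ²sₕ²/nₕ.
Var(x̄_st) = 0.01079858 + 0.08552728 + 0.03585905 + 0.13266401 = 0.26484892 → 0.26485.

0.26485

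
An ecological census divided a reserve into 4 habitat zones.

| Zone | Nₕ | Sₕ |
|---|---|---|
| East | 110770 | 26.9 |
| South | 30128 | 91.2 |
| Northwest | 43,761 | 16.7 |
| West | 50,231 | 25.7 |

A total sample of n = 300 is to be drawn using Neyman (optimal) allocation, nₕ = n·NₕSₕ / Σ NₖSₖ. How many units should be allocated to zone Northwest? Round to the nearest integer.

28

Σ NₕSₕ = 110770·26.9 + 30128·91.2 + 43761·16.7 + 50231·25.7 = 7749132.
Share for Northwest: 730808.7/7749132 = 0.09431.
n_Northwest = 300 × 0.09431 = 28.293... → 28.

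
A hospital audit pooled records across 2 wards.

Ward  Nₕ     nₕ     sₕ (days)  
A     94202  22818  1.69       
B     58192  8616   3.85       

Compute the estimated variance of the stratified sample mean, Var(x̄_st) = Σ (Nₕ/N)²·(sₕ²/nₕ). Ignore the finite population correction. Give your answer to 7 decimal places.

0.0002987

N = 152394; Wₕ = Nₕ/N.
ward A: (94202/152394)²·1.69²/22818 = 0.0000478278
ward B: (58192/152394)²·3.85²/8616 = 0.0002508457
Sum = 0.0002986735 → 0.0002987.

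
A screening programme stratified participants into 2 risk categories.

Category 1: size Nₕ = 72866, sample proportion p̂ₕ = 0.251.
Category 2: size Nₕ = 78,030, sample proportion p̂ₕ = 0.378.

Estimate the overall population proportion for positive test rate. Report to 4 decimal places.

N = 72866 + 78030 = 150896.
Overall proportion = Σ (Nₕ/N)·p̂ₕ.
Σ Nₕp̂ₕ = 18289.366 + 29495.34 = 47784.706.
47784.706 / 150896 = 0.316673... → 0.3167.

0.3167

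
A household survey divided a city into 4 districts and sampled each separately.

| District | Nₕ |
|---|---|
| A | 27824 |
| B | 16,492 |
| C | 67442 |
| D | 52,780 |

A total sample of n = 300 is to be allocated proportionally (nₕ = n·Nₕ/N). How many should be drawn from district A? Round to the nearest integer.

51

Share of district A = 27824/164538 = 0.16910.
Allocate 300 × 0.16910 = 50.731... → 51.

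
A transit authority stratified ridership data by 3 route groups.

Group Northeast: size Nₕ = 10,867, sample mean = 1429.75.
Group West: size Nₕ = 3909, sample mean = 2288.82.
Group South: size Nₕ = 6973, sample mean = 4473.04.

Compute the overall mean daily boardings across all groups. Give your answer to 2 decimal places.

N = 21749; weights Wₕ = Nₕ/N = (0.4997, 0.1797, 0.3206).
x̄_st = Σ Wₕ·x̄ₕ = 0.4997·1429.75 + 0.1797·2288.82 + 0.3206·4473.04 ≈ 2559.8694...
→ 2559.87.

2559.87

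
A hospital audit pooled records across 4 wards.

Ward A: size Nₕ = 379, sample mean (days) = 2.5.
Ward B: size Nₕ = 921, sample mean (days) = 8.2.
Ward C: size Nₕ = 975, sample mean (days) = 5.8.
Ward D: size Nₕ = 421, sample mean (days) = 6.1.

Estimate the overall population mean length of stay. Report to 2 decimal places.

N = 2696; weights Wₕ = Nₕ/N = (0.1406, 0.3416, 0.3616, 0.1562).
x̄_st = Σ Wₕ·x̄ₕ = 0.1406·2.5 + 0.3416·8.2 + 0.3616·5.8 + 0.1562·6.1 ≈ 6.2028...
→ 6.20.

6.20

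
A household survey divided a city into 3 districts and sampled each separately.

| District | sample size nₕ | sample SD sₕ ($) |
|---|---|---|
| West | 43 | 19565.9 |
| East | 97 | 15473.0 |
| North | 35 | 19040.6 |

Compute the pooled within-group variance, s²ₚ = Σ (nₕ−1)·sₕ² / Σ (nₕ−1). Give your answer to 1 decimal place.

West: (43−1)·19565.9² = 42·382824442.81 = 16078626598.02
East: (97−1)·15473.0² = 96·239413729 = 22983717984
North: (35−1)·19040.6² = 34·362544448.36 = 12326511244.24
Numerator = 51388855826.26; denominator = Σ(nₕ−1) = 172.
s²ₚ = 51388855826.26/172 = 298772417.595... → 298772417.6.

298772417.6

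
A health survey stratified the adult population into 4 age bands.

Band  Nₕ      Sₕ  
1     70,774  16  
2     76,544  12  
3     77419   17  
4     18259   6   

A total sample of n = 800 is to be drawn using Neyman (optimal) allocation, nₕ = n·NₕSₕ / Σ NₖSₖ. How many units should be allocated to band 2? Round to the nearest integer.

Σ NₕSₕ = 70774·16 + 76544·12 + 77419·17 + 18259·6 = 3476589.
Share for 2: 918528/3476589 = 0.26420.
n_2 = 800 × 0.26420 = 211.363... → 211.

211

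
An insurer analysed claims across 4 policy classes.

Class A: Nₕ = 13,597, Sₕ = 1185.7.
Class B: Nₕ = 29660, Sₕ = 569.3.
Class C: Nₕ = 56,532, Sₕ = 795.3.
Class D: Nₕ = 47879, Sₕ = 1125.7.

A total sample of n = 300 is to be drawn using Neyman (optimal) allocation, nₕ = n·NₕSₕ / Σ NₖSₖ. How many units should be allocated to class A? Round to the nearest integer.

Σ NₕSₕ = 13597·1185.7 + 29660·569.3 + 56532·795.3 + 47879·1125.7 = 131864690.8.
Share for A: 16121962.9/131864690.8 = 0.12226.
n_A = 300 × 0.12226 = 36.678... → 37.

37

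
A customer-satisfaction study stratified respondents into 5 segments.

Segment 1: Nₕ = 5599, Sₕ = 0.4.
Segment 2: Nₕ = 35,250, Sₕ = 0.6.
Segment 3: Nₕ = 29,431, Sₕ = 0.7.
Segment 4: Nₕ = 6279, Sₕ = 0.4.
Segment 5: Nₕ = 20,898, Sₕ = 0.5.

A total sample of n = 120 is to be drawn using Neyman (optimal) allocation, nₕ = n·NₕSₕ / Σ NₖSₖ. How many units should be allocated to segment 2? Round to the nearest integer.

1: NₕSₕ = 5599·0.4 = 2239.6
2: NₕSₕ = 35250·0.6 = 21150
3: NₕSₕ = 29431·0.7 = 20601.7
4: NₕSₕ = 6279·0.4 = 2511.6
5: NₕSₕ = 20898·0.5 = 10449
Σ NₕSₕ = 56951.9.
n_2 = 120·21150/56951.9 = 44.564... → 45.

45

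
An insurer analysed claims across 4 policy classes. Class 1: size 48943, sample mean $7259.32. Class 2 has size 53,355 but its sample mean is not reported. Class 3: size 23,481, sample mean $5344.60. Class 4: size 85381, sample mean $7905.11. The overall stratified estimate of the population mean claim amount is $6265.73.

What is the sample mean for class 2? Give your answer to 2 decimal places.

Σ Nₕx̄ₕ = N·μ, so 53355·x̄_2 = 211160·6265.73 − (48943·7259.32 + 23481·5344.60 + 85381·7905.11).
= 1323071546.8 − 1155735648.27 = 167335898.53.
x̄_2 = 167335898.53 / 53355 = 3136.2740... → 3136.27.

3136.27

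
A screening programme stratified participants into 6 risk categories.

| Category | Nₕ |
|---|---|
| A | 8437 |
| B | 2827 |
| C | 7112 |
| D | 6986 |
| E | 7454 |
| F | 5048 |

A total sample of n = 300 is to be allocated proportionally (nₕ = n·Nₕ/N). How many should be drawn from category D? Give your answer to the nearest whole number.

55

Share of category D = 6986/37864 = 0.18450.
Allocate 300 × 0.18450 = 55.351... → 55.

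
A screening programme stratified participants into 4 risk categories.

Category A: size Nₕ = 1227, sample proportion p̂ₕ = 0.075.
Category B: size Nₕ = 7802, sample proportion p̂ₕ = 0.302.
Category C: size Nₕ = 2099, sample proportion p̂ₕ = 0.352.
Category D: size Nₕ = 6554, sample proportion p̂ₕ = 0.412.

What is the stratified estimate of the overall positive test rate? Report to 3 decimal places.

Wₕ = Nₕ/N with N = 17682: 0.0694, 0.4412, 0.1187, 0.3707.
p̂_st = 0.0694·0.075 + 0.4412·0.302 + 0.1187·0.352 + 0.3707·0.412 ≈ 0.33296... → 0.333.

0.333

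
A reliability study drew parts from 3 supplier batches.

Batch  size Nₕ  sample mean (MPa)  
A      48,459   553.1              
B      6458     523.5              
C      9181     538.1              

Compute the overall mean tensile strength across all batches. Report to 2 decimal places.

547.97

x̄_st = (Σ Nₕx̄ₕ) / (Σ Nₕ) = (48459·553.1 + 6458·523.5 + 9181·538.1) / 64098
= 35123732 / 64098 = 547.9692... → 547.97.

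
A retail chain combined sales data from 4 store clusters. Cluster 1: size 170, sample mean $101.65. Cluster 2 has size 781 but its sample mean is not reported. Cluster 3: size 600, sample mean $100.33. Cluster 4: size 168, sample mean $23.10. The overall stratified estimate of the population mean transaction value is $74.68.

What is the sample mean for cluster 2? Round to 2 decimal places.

N = 170 + 781 + 600 + 168 = 1719.
Overall total = μ·N = 74.68·1719 = 128374.92.
Subtract the known strata: 170·101.65 + 600·100.33 + 168·23.10 = 81359.3.
Remaining total for cluster 2: 128374.92 − 81359.3 = 47015.62.
Divide by its size: 47015.62 / 781 = 60.1993... → 60.20.

60.20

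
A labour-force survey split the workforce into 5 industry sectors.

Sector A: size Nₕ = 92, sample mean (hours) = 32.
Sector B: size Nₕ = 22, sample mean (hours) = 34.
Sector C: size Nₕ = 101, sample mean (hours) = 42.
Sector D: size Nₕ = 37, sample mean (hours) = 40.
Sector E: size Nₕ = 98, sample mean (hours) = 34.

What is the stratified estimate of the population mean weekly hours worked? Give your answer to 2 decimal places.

36.42

N = 92 + 22 + 101 + 37 + 98 = 350.
The stratified mean weights each stratum mean by its population share Nₕ/N.
Σ Nₕx̄ₕ = 92·32 + 22·34 + 101·42 + 37·40 + 98·34 = 2944 + 748 + 4242 + 1480 + 3332 = 12746.
Divide by N: 12746 / 350 = 36.4171... → 36.42.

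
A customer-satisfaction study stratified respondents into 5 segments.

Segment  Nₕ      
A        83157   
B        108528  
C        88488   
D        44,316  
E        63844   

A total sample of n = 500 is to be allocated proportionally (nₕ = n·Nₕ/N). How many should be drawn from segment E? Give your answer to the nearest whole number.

N = 83157 + 108528 + 88488 + 44316 + 63844 = 388333.
n_E = 500·63844/388333 = 82.203... → 82.

82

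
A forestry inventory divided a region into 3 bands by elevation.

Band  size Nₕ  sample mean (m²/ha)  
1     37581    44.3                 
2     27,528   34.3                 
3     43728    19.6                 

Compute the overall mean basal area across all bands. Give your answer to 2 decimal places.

x̄_st = (Σ Nₕx̄ₕ) / (Σ Nₕ) = (37581·44.3 + 27528·34.3 + 43728·19.6) / 108837
= 3466117.5 / 108837 = 31.8469... → 31.85.

31.85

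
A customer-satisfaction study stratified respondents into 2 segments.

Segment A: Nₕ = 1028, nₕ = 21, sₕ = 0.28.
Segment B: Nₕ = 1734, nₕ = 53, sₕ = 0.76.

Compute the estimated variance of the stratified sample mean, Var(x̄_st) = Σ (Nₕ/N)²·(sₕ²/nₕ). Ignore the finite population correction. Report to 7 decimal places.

N = 2762. Term for each stratum: Wₕ²sₕ²/nₕ.
Var(x̄_st) = 0.0005171728 + 0.0042953856 = 0.0048125583 → 0.0048126.

0.0048126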